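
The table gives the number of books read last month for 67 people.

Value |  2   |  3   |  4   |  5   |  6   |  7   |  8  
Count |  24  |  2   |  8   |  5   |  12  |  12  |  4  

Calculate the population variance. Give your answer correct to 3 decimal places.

Values: 2, 3, 4, 5, 6, 7, 8
n = 67, Σfx = 299, mean = 4.4627
Σfx² = 1643
Σf(x − x̄)² = Σfx² − (Σfx)²/n = 1643 − 299²/67 = 308.6567
Population variance = 308.6567 / 67 = 4.6068

4.607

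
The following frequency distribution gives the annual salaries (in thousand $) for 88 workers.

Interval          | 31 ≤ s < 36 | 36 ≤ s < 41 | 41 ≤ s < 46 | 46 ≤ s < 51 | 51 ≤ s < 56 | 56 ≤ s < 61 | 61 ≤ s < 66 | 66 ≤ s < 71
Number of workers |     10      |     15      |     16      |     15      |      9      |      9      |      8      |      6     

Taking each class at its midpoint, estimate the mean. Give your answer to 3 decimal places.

48.443

Midpoints: 33.5, 38.5, 43.5, 48.5, 53.5, 58.5, 63.5, 68.5
Σfm = 10×33.5 + 15×38.5 + 16×43.5 + 15×48.5 + 9×53.5 + 9×58.5 + 8×63.5 + 6×68.5 = 4263
n = Σf = 88
Mean = 4263 / 88 = 48.4432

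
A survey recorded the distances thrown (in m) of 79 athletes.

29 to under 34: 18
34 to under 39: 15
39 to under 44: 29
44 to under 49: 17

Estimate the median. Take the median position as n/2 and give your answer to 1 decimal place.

40.1

Cumulative frequencies: 18, 33, 62, 79
n = 79; position = n/2 = 39.5.
This falls in the class 39 to under 44: L = 39, F = 33, f = 29, h = 5.
Median ≈ 39 + ((39.5 − 33) / 29) × 5 = 40.1207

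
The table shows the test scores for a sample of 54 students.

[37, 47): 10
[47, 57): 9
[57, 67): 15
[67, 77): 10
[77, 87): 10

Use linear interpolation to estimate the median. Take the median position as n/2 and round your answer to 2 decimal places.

62.33

Cumulative frequencies: 10, 19, 34, 44, 54
n = 54; position = n/2 = 27.
This falls in the class [57, 67): L = 57, F = 19, f = 15, h = 10.
Median ≈ 57 + ((27 − 19) / 15) × 10 = 62.3333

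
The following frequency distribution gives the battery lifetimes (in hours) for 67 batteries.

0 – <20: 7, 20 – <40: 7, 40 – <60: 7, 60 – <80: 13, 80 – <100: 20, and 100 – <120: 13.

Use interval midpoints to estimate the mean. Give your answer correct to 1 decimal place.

71.2

Midpoints: 10, 30, 50, 70, 90, 110
Σfm = 7×10 + 7×30 + 7×50 + 13×70 + 20×90 + 13×110 = 4770
n = Σf = 67
Mean = 4770 / 67 = 71.1940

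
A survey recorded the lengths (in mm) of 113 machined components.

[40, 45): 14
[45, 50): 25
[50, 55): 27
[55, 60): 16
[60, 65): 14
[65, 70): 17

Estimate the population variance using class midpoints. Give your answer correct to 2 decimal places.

Midpoints: 42.5, 47.5, 52.5, 57.5, 62.5, 67.5
n = 113, Σfm = 6142.5, mean = 54.3584
Σfm² = 341156.25
Σf(m − x̄)² = Σfm² − (Σfm)²/n = 341156.25 − 6142.5²/113 = 7259.7345
Population variance = 7259.7345 / 113 = 64.2454

64.25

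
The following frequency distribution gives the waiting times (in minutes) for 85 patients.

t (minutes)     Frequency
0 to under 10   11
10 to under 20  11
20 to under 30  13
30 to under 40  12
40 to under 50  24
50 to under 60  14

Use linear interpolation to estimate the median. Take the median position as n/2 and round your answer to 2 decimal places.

Cumulative frequencies: 11, 22, 35, 47, 71, 85
n = 85; position = n/2 = 42.5.
This falls in the class 30 to under 40: L = 30, F = 35, f = 12, h = 10.
Median ≈ 30 + ((42.5 − 35) / 12) × 10 = 36.2500

36.25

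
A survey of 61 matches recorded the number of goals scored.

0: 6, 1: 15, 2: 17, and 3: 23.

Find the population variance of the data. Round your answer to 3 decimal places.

Values: 0, 1, 2, 3
n = 61, Σfx = 118, mean = 1.9344
Σfx² = 290
Σf(x − x̄)² = Σfx² − (Σfx)²/n = 290 − 118²/61 = 61.7377
Population variance = 61.7377 / 61 = 1.0121

1.012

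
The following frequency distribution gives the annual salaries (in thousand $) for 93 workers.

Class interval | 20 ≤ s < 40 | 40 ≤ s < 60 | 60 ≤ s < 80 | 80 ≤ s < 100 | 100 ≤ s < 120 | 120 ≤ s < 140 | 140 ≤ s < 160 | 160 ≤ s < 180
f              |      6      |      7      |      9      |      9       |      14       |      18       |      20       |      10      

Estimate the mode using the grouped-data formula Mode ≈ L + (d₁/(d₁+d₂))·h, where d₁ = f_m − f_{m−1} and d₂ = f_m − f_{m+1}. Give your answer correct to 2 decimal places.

143.33

Modal class: 140 ≤ s < 160 (highest frequency 20).
d₁ = 20 − 18 = 2, d₂ = 20 − 10 = 10
Mode ≈ 140 + (2/(2+10)) × 20 = 140 + 3.3333 = 143.3333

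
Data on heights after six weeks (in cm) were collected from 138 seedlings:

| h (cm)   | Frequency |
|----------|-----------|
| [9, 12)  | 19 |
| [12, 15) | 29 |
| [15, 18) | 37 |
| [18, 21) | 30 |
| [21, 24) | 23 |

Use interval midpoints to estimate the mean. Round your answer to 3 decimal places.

Midpoints: 10.5, 13.5, 16.5, 19.5, 22.5
Σfm = 19×10.5 + 29×13.5 + 37×16.5 + 30×19.5 + 23×22.5 = 2304
n = Σf = 138
Mean = 2304 / 138 = 16.6957

16.696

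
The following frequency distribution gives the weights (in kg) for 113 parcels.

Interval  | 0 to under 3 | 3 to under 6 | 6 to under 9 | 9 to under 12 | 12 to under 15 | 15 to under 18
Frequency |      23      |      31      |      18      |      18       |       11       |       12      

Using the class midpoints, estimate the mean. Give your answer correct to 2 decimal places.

7.47

Midpoints: 1.5, 4.5, 7.5, 10.5, 13.5, 16.5
Σfm = 23×1.5 + 31×4.5 + 18×7.5 + 18×10.5 + 11×13.5 + 12×16.5 = 844.5
n = Σf = 113
Mean = 844.5 / 113 = 7.4735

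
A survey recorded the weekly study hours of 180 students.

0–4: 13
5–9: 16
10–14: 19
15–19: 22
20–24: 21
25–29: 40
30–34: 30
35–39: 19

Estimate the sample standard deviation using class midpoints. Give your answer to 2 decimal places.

10.44

Midpoints: 2, 7, 12, 17, 22, 27, 32, 37
n = 180, Σfm = 3945, mean = 21.9167
Σfm² = 105985
Σf(m − x̄)² = Σfm² − (Σfm)²/n = 105985 − 3945²/180 = 19523.7500
Sample variance = 19523.7500 / 179 = 109.0712
Standard deviation = √109.0712 = 10.4437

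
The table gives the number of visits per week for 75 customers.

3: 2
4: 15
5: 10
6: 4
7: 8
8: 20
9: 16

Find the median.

7

Cumulative frequencies: 2, 17, 27, 31, 39, 59, 75
n = 75, so the median is the value in position (n+1)/2 = 38.
Position 38 falls at value 7.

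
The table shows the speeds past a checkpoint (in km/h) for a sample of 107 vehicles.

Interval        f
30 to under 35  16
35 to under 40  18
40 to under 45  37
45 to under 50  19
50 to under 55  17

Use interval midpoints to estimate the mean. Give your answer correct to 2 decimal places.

42.64

Midpoints: 32.5, 37.5, 42.5, 47.5, 52.5
Σfm = 16×32.5 + 18×37.5 + 37×42.5 + 19×47.5 + 17×52.5 = 4562.5
n = Σf = 107
Mean = 4562.5 / 107 = 42.6402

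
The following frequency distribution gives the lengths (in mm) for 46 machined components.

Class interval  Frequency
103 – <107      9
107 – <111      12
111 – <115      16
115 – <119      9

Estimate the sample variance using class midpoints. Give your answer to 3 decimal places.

16.858

Midpoints: 105, 109, 113, 117
n = 46, Σfm = 5114, mean = 111.1739
Σfm² = 569302
Σf(m − x̄)² = Σfm² − (Σfm)²/n = 569302 − 5114²/46 = 758.6087
Sample variance = 758.6087 / 45 = 16.8580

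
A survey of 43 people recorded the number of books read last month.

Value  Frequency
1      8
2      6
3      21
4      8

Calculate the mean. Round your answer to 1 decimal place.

Values: 1, 2, 3, 4
Σfx = 8×1 + 6×2 + 21×3 + 8×4 = 115
n = Σf = 43
Mean = 115 / 43 = 2.6744

2.7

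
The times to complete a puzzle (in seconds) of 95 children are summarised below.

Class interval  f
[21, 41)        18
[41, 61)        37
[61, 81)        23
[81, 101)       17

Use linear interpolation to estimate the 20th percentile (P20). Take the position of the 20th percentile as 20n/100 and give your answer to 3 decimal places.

Cumulative frequencies: 18, 55, 78, 95
n = 95; position = 20n/100 = 19.
This falls in the class [41, 61): L = 41, F = 18, f = 37, h = 20.
20th percentile ≈ 41 + ((19 − 18) / 37) × 20 = 41.5405

41.541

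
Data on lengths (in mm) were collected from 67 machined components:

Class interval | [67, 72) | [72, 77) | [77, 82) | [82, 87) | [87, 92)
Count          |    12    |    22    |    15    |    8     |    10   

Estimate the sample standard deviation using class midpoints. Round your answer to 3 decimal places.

6.547

Midpoints: 69.5, 74.5, 79.5, 84.5, 89.5
n = 67, Σfm = 5236.5, mean = 78.1567
Σfm² = 412096.75
Σf(m − x̄)² = Σfm² − (Σfm)²/n = 412096.75 − 5236.5²/67 = 2829.1045
Sample variance = 2829.1045 / 66 = 42.8652
Standard deviation = √42.8652 = 6.5472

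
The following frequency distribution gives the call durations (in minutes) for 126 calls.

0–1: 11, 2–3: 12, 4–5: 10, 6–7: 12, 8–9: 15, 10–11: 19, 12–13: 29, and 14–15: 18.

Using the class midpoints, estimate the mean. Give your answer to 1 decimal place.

8.8

Midpoints: 0.5, 2.5, 4.5, 6.5, 8.5, 10.5, 12.5, 14.5
Σfm = 11×0.5 + 12×2.5 + 10×4.5 + 12×6.5 + 15×8.5 + 19×10.5 + 29×12.5 + 18×14.5 = 1109
n = Σf = 126
Mean = 1109 / 126 = 8.8016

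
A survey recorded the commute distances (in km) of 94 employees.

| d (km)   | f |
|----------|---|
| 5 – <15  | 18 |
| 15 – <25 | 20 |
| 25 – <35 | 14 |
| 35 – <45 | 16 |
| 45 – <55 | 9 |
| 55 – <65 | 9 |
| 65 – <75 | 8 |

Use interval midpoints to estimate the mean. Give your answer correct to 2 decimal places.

33.94

Midpoints: 10, 20, 30, 40, 50, 60, 70
Σfm = 18×10 + 20×20 + 14×30 + 16×40 + 9×50 + 9×60 + 8×70 = 3190
n = Σf = 94
Mean = 3190 / 94 = 33.9362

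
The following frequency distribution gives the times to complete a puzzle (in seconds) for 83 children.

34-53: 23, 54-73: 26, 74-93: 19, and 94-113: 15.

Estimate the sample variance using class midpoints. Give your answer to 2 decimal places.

Midpoints: 43.5, 63.5, 83.5, 103.5
n = 83, Σfm = 5790.5, mean = 69.7651
Σfm² = 441516.75
Σf(m − x̄)² = Σfm² − (Σfm)²/n = 441516.75 − 5790.5²/83 = 37542.1687
Sample variance = 37542.1687 / 82 = 457.8313

457.83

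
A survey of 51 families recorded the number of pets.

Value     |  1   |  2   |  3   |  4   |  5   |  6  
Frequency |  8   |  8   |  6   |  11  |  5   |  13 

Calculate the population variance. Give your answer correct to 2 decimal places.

Values: 1, 2, 3, 4, 5, 6
n = 51, Σfx = 189, mean = 3.7059
Σfx² = 863
Σf(x − x̄)² = Σfx² − (Σfx)²/n = 863 − 189²/51 = 162.5882
Population variance = 162.5882 / 51 = 3.1880

3.19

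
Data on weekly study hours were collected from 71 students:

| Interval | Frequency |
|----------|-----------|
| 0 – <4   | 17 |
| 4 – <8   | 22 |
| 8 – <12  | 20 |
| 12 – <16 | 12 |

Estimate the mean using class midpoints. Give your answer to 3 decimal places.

7.521

Midpoints: 2, 6, 10, 14
Σfm = 17×2 + 22×6 + 20×10 + 12×14 = 534
n = Σf = 71
Mean = 534 / 71 = 7.5211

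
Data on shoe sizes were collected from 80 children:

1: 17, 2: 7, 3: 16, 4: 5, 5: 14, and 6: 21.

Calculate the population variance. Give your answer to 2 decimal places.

3.59

Values: 1, 2, 3, 4, 5, 6
n = 80, Σfx = 295, mean = 3.6875
Σfx² = 1375
Σf(x − x̄)² = Σfx² − (Σfx)²/n = 1375 − 295²/80 = 287.1875
Population variance = 287.1875 / 80 = 3.5898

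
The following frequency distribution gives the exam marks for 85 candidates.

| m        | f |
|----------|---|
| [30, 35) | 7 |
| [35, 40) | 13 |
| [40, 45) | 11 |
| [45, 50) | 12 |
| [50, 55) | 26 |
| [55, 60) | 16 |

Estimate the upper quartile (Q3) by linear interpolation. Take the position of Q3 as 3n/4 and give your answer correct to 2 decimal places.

Cumulative frequencies: 7, 20, 31, 43, 69, 85
n = 85; position = 3n/4 = 63.75.
This falls in the class [50, 55): L = 50, F = 43, f = 26, h = 5.
Upper quartile ≈ 50 + ((63.75 − 43) / 26) × 5 = 53.9904

53.99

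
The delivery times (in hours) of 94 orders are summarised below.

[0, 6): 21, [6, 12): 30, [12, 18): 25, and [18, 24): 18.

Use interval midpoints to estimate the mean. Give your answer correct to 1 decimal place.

11.6

Midpoints: 3, 9, 15, 21
Σfm = 21×3 + 30×9 + 25×15 + 18×21 = 1086
n = Σf = 94
Mean = 1086 / 94 = 11.5532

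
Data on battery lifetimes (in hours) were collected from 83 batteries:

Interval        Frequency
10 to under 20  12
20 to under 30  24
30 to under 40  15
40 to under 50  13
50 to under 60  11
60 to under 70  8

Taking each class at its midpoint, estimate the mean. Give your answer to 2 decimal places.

36.33

Midpoints: 15, 25, 35, 45, 55, 65
Σfm = 12×15 + 24×25 + 15×35 + 13×45 + 11×55 + 8×65 = 3015
n = Σf = 83
Mean = 3015 / 83 = 36.3253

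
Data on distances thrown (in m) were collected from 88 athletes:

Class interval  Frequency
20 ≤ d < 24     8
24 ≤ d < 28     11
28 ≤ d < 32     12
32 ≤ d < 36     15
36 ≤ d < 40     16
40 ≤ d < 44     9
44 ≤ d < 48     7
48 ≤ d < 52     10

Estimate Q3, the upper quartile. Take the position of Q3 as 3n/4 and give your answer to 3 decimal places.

Cumulative frequencies: 8, 19, 31, 46, 62, 71, 78, 88
n = 88; position = 3n/4 = 66.
This falls in the class 40 ≤ d < 44: L = 40, F = 62, f = 9, h = 4.
Upper quartile ≈ 40 + ((66 − 62) / 9) × 4 = 41.7778

41.778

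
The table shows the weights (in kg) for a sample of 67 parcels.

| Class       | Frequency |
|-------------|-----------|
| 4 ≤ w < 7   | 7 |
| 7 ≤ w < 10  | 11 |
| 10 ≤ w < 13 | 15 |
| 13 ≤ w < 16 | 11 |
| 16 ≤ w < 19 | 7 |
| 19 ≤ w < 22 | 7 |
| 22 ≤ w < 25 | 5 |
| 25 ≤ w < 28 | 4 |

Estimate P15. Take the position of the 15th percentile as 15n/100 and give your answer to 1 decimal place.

7.8

Cumulative frequencies: 7, 18, 33, 44, 51, 58, 63, 67
n = 67; position = 15n/100 = 10.05.
This falls in the class 7 ≤ w < 10: L = 7, F = 7, f = 11, h = 3.
15th percentile ≈ 7 + ((10.05 − 7) / 11) × 3 = 7.8318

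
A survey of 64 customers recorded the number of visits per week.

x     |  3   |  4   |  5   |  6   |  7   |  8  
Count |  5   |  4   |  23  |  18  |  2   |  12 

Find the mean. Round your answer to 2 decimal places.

Values: 3, 4, 5, 6, 7, 8
Σfx = 5×3 + 4×4 + 23×5 + 18×6 + 2×7 + 12×8 = 364
n = Σf = 64
Mean = 364 / 64 = 5.6875

5.69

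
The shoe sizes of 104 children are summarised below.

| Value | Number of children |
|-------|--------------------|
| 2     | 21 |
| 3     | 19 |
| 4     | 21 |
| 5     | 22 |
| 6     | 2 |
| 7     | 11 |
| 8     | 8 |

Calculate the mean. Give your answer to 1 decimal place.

Values: 2, 3, 4, 5, 6, 7, 8
Σfx = 21×2 + 19×3 + 21×4 + 22×5 + 2×6 + 11×7 + 8×8 = 446
n = Σf = 104
Mean = 446 / 104 = 4.2885

4.3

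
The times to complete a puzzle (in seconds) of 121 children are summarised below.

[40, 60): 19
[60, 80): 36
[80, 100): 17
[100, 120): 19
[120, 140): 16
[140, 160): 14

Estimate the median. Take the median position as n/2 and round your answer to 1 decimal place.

Cumulative frequencies: 19, 55, 72, 91, 107, 121
n = 121; position = n/2 = 60.5.
This falls in the class [80, 100): L = 80, F = 55, f = 17, h = 20.
Median ≈ 80 + ((60.5 − 55) / 17) × 20 = 86.4706

86.5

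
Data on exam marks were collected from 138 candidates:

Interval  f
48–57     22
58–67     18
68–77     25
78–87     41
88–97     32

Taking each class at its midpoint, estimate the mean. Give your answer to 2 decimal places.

75.62

Midpoints: 52.5, 62.5, 72.5, 82.5, 92.5
Σfm = 22×52.5 + 18×62.5 + 25×72.5 + 41×82.5 + 32×92.5 = 10435
n = Σf = 138
Mean = 10435 / 138 = 75.6159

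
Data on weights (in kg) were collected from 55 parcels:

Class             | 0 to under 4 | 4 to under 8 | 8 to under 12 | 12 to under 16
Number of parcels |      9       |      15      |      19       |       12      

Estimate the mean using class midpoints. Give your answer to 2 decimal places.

Midpoints: 2, 6, 10, 14
Σfm = 9×2 + 15×6 + 19×10 + 12×14 = 466
n = Σf = 55
Mean = 466 / 55 = 8.4727

8.47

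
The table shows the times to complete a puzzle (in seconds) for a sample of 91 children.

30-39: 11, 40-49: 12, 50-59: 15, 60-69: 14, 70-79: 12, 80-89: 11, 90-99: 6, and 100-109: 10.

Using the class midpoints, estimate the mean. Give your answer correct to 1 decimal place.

Midpoints: 34.5, 44.5, 54.5, 64.5, 74.5, 84.5, 94.5, 104.5
Σfm = 11×34.5 + 12×44.5 + 15×54.5 + 14×64.5 + 12×74.5 + 11×84.5 + 6×94.5 + 10×104.5 = 6069.5
n = Σf = 91
Mean = 6069.5 / 91 = 66.6978

66.7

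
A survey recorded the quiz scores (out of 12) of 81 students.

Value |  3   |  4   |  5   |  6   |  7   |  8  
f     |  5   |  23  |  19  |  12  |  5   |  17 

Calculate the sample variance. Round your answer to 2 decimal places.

Values: 3, 4, 5, 6, 7, 8
n = 81, Σfx = 445, mean = 5.4938
Σfx² = 2653
Σf(x − x̄)² = Σfx² − (Σfx)²/n = 2653 − 445²/81 = 208.2469
Sample variance = 208.2469 / 80 = 2.6031

2.60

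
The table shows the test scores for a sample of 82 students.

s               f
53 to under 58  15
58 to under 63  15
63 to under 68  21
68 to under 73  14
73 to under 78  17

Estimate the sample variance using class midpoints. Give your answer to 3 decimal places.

Midpoints: 55.5, 60.5, 65.5, 70.5, 75.5
n = 82, Σfm = 5386, mean = 65.6829
Σfm² = 357690.5
Σf(m − x̄)² = Σfm² − (Σfm)²/n = 357690.5 − 5386²/82 = 3922.2561
Sample variance = 3922.2561 / 81 = 48.4229

48.423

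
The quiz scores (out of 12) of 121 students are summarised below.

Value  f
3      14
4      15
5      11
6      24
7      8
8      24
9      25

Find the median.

6

Cumulative frequencies: 14, 29, 40, 64, 72, 96, 121
n = 121, so the median is the value in position (n+1)/2 = 61.
Position 61 falls at value 6.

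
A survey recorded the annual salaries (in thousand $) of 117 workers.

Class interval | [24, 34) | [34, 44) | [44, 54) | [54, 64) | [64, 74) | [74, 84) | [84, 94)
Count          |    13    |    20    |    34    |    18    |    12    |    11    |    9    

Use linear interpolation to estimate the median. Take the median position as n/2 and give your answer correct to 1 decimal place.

51.5

Cumulative frequencies: 13, 33, 67, 85, 97, 108, 117
n = 117; position = n/2 = 58.5.
This falls in the class [44, 54): L = 44, F = 33, f = 34, h = 10.
Median ≈ 44 + ((58.5 − 33) / 34) × 10 = 51.5000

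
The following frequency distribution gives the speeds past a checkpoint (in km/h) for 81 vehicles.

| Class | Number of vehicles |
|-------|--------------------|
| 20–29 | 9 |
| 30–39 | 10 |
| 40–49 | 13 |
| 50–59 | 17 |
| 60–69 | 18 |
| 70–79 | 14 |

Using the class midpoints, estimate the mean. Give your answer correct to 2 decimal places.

Midpoints: 24.5, 34.5, 44.5, 54.5, 64.5, 74.5
Σfm = 9×24.5 + 10×34.5 + 13×44.5 + 17×54.5 + 18×64.5 + 14×74.5 = 4274.5
n = Σf = 81
Mean = 4274.5 / 81 = 52.7716

52.77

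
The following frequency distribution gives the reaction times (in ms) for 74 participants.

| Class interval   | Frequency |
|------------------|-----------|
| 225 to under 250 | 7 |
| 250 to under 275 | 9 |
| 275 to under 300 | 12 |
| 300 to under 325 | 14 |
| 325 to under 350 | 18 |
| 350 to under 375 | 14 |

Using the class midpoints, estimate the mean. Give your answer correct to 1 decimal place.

Midpoints: 237.5, 262.5, 287.5, 312.5, 337.5, 362.5
Σfm = 7×237.5 + 9×262.5 + 12×287.5 + 14×312.5 + 18×337.5 + 14×362.5 = 23000
n = Σf = 74
Mean = 23000 / 74 = 310.8108

310.8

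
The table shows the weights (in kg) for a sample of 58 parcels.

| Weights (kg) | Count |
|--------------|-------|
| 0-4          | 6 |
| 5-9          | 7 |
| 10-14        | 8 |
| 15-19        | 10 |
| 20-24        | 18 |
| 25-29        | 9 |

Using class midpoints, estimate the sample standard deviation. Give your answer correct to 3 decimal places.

Midpoints: 2, 7, 12, 17, 22, 27
n = 58, Σfm = 966, mean = 16.6552
Σfm² = 19682
Σf(m − x̄)² = Σfm² − (Σfm)²/n = 19682 − 966²/58 = 3593.1034
Sample variance = 3593.1034 / 57 = 63.0369
Standard deviation = √63.0369 = 7.9396

7.940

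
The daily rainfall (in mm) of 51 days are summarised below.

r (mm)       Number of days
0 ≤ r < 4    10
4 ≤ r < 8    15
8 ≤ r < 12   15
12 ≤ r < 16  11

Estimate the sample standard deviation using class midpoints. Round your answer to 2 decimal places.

Midpoints: 2, 6, 10, 14
n = 51, Σfm = 414, mean = 8.1176
Σfm² = 4236
Σf(m − x̄)² = Σfm² − (Σfm)²/n = 4236 − 414²/51 = 875.2941
Sample variance = 875.2941 / 50 = 17.5059
Standard deviation = √17.5059 = 4.1840

4.18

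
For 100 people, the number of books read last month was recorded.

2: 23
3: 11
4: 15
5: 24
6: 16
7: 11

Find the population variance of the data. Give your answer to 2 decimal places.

2.80

Values: 2, 3, 4, 5, 6, 7
n = 100, Σfx = 432, mean = 4.3200
Σfx² = 2146
Σf(x − x̄)² = Σfx² − (Σfx)²/n = 2146 − 432²/100 = 279.7600
Population variance = 279.7600 / 100 = 2.7976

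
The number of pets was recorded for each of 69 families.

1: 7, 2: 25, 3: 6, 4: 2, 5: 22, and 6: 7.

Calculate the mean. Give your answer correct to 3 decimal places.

Values: 1, 2, 3, 4, 5, 6
Σfx = 7×1 + 25×2 + 6×3 + 2×4 + 22×5 + 7×6 = 235
n = Σf = 69
Mean = 235 / 69 = 3.4058

3.406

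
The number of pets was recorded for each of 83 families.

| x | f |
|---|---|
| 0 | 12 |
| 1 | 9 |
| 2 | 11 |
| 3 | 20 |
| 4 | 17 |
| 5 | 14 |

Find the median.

Cumulative frequencies: 12, 21, 32, 52, 69, 83
n = 83, so the median is the value in position (n+1)/2 = 42.
Position 42 falls at value 3.

3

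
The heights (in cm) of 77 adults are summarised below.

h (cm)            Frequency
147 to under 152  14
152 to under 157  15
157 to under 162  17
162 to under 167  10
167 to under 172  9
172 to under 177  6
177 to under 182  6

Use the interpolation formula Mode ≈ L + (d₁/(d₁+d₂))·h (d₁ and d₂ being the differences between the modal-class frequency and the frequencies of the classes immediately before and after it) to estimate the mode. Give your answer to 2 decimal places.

Modal class: 157 to under 162 (highest frequency 17).
d₁ = 17 − 15 = 2, d₂ = 17 − 10 = 7
Mode ≈ 157 + (2/(2+7)) × 5 = 157 + 1.1111 = 158.1111

158.11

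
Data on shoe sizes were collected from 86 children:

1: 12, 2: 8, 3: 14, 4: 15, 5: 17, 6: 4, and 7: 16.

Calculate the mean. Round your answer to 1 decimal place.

Values: 1, 2, 3, 4, 5, 6, 7
Σfx = 12×1 + 8×2 + 14×3 + 15×4 + 17×5 + 4×6 + 16×7 = 351
n = Σf = 86
Mean = 351 / 86 = 4.0814

4.1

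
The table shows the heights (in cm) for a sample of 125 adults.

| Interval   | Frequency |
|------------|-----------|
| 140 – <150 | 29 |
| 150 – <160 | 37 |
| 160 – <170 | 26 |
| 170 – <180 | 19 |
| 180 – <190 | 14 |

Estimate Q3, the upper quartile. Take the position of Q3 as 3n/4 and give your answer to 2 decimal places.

Cumulative frequencies: 29, 66, 92, 111, 125
n = 125; position = 3n/4 = 93.75.
This falls in the class 170 – <180: L = 170, F = 92, f = 19, h = 10.
Upper quartile ≈ 170 + ((93.75 − 92) / 19) × 10 = 170.9211

170.92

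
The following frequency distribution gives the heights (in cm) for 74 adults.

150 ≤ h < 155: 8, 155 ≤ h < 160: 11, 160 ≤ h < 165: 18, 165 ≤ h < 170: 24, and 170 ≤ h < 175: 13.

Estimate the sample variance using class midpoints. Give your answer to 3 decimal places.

Midpoints: 152.5, 157.5, 162.5, 167.5, 172.5
n = 74, Σfm = 12140, mean = 164.0541
Σfm² = 1994412.5
Σf(m − x̄)² = Σfm² − (Σfm)²/n = 1994412.5 − 12140²/74 = 2796.2838
Sample variance = 2796.2838 / 73 = 38.3053

38.305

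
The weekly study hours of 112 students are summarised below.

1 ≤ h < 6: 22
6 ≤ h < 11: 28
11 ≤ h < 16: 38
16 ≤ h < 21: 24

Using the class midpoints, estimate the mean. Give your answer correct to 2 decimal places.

Midpoints: 3.5, 8.5, 13.5, 18.5
Σfm = 22×3.5 + 28×8.5 + 38×13.5 + 24×18.5 = 1272
n = Σf = 112
Mean = 1272 / 112 = 11.3571

11.36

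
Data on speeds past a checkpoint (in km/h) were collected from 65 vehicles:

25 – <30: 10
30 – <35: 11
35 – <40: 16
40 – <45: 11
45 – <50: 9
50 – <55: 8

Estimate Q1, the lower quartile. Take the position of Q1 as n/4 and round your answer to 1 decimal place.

Cumulative frequencies: 10, 21, 37, 48, 57, 65
n = 65; position = n/4 = 16.25.
This falls in the class 30 – <35: L = 30, F = 10, f = 11, h = 5.
Lower quartile ≈ 30 + ((16.25 − 10) / 11) × 5 = 32.8409

32.8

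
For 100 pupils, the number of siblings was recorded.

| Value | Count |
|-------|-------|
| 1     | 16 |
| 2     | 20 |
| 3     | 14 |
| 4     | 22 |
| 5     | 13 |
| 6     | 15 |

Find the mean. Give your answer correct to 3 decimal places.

3.410

Values: 1, 2, 3, 4, 5, 6
Σfx = 16×1 + 20×2 + 14×3 + 22×4 + 13×5 + 15×6 = 341
n = Σf = 100
Mean = 341 / 100 = 3.4100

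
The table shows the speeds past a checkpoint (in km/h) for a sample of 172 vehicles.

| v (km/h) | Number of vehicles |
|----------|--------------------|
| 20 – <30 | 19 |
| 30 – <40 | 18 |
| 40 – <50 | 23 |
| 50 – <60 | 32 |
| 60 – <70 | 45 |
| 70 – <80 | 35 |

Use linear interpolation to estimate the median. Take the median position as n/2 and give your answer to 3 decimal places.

Cumulative frequencies: 19, 37, 60, 92, 137, 172
n = 172; position = n/2 = 86.
This falls in the class 50 – <60: L = 50, F = 60, f = 32, h = 10.
Median ≈ 50 + ((86 − 60) / 32) × 10 = 58.1250

58.125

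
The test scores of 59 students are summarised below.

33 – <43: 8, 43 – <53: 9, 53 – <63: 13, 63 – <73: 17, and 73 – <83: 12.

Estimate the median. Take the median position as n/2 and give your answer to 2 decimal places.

62.62

Cumulative frequencies: 8, 17, 30, 47, 59
n = 59; position = n/2 = 29.5.
This falls in the class 53 – <63: L = 53, F = 17, f = 13, h = 10.
Median ≈ 53 + ((29.5 − 17) / 13) × 10 = 62.6154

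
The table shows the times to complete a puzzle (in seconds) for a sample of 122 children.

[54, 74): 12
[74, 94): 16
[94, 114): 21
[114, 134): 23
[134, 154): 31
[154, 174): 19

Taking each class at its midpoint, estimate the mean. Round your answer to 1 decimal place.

Midpoints: 64, 84, 104, 124, 144, 164
Σfm = 12×64 + 16×84 + 21×104 + 23×124 + 31×144 + 19×164 = 14728
n = Σf = 122
Mean = 14728 / 122 = 120.7213

120.7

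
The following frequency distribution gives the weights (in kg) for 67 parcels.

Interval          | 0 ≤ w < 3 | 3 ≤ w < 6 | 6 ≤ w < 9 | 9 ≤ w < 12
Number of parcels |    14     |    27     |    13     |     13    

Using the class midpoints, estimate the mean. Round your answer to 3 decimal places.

Midpoints: 1.5, 4.5, 7.5, 10.5
Σfm = 14×1.5 + 27×4.5 + 13×7.5 + 13×10.5 = 376.5
n = Σf = 67
Mean = 376.5 / 67 = 5.6194

5.619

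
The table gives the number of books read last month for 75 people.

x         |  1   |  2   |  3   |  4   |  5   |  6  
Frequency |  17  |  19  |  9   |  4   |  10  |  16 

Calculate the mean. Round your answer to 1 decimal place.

3.3

Values: 1, 2, 3, 4, 5, 6
Σfx = 17×1 + 19×2 + 9×3 + 4×4 + 10×5 + 16×6 = 244
n = Σf = 75
Mean = 244 / 75 = 3.2533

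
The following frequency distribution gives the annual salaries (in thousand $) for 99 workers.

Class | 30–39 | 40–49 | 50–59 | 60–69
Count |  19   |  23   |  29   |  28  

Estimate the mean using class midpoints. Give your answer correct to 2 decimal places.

Midpoints: 34.5, 44.5, 54.5, 64.5
Σfm = 19×34.5 + 23×44.5 + 29×54.5 + 28×64.5 = 5065.5
n = Σf = 99
Mean = 5065.5 / 99 = 51.1667

51.17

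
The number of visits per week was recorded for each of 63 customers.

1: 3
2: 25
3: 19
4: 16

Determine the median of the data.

Cumulative frequencies: 3, 28, 47, 63
n = 63, so the median is the value in position (n+1)/2 = 32.
Position 32 falls at value 3.

3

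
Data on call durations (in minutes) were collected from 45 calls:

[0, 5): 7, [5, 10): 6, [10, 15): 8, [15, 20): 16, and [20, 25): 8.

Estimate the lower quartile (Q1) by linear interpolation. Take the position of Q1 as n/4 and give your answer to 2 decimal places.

8.54

Cumulative frequencies: 7, 13, 21, 37, 45
n = 45; position = n/4 = 11.25.
This falls in the class [5, 10): L = 5, F = 7, f = 6, h = 5.
Lower quartile ≈ 5 + ((11.25 − 7) / 6) × 5 = 8.5417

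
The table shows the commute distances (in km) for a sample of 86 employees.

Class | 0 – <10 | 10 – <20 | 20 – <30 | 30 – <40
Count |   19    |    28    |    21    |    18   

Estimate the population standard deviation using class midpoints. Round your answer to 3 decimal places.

Midpoints: 5, 15, 25, 35
n = 86, Σfm = 1670, mean = 19.4186
Σfm² = 41950
Σf(m − x̄)² = Σfm² − (Σfm)²/n = 41950 − 1670²/86 = 9520.9302
Population variance = 9520.9302 / 86 = 110.7085
Standard deviation = √110.7085 = 10.5218

10.522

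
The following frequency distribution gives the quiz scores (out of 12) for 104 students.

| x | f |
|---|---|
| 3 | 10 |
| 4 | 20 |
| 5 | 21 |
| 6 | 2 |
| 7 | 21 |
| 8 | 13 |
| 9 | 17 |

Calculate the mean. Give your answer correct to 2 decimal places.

Values: 3, 4, 5, 6, 7, 8, 9
Σfx = 10×3 + 20×4 + 21×5 + 2×6 + 21×7 + 13×8 + 17×9 = 631
n = Σf = 104
Mean = 631 / 104 = 6.0673

6.07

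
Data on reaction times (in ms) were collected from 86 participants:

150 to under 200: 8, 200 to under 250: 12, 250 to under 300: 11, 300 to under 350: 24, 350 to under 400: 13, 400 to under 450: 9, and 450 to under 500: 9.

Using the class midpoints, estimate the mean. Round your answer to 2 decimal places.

324.42

Midpoints: 175, 225, 275, 325, 375, 425, 475
Σfm = 8×175 + 12×225 + 11×275 + 24×325 + 13×375 + 9×425 + 9×475 = 27900
n = Σf = 86
Mean = 27900 / 86 = 324.4186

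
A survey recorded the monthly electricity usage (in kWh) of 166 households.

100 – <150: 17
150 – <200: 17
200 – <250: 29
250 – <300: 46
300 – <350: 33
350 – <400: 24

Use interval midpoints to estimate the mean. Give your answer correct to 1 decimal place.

265.1

Midpoints: 125, 175, 225, 275, 325, 375
Σfm = 17×125 + 17×175 + 29×225 + 46×275 + 33×325 + 24×375 = 44000
n = Σf = 166
Mean = 44000 / 166 = 265.0602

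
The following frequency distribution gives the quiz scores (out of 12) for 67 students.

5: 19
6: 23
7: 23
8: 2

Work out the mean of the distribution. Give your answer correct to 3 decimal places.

Values: 5, 6, 7, 8
Σfx = 19×5 + 23×6 + 23×7 + 2×8 = 410
n = Σf = 67
Mean = 410 / 67 = 6.1194

6.119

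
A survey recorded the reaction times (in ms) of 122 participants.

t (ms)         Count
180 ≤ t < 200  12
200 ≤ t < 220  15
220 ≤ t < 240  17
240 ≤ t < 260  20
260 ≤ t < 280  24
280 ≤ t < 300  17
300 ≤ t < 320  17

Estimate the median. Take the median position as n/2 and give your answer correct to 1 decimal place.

257.0

Cumulative frequencies: 12, 27, 44, 64, 88, 105, 122
n = 122; position = n/2 = 61.
This falls in the class 240 ≤ t < 260: L = 240, F = 44, f = 20, h = 20.
Median ≈ 240 + ((61 − 44) / 20) × 20 = 257.0000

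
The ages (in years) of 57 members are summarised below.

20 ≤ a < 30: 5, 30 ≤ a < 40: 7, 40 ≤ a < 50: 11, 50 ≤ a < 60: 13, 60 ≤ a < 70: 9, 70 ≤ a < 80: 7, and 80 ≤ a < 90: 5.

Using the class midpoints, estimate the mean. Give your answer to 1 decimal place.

54.6

Midpoints: 25, 35, 45, 55, 65, 75, 85
Σfm = 5×25 + 7×35 + 11×45 + 13×55 + 9×65 + 7×75 + 5×85 = 3115
n = Σf = 57
Mean = 3115 / 57 = 54.6491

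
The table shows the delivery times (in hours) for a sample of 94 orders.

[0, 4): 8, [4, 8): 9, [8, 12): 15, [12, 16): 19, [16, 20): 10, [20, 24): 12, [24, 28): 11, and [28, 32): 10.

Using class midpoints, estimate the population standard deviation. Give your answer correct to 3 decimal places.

8.388

Midpoints: 2, 6, 10, 14, 18, 22, 26, 30
n = 94, Σfm = 1516, mean = 16.1277
Σfm² = 31064
Σf(m − x̄)² = Σfm² − (Σfm)²/n = 31064 − 1516²/94 = 6614.4681
Population variance = 6614.4681 / 94 = 70.3667
Standard deviation = √70.3667 = 8.3885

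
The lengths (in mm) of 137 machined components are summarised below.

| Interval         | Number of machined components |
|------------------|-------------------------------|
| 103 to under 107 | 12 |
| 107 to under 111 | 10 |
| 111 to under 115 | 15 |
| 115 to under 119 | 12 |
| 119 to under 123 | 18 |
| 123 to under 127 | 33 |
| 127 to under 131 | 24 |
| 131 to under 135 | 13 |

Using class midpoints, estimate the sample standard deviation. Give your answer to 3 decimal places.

Midpoints: 105, 109, 113, 117, 121, 125, 129, 133
n = 137, Σfm = 16577, mean = 121.0000
Σfm² = 2015417
Σf(m − x̄)² = Σfm² − (Σfm)²/n = 2015417 − 16577²/137 = 9600.0000
Sample variance = 9600.0000 / 136 = 70.5882
Standard deviation = √70.5882 = 8.4017

8.402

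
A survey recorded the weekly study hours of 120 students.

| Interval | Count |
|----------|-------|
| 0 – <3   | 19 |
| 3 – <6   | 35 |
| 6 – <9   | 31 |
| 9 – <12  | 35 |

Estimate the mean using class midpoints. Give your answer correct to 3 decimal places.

Midpoints: 1.5, 4.5, 7.5, 10.5
Σfm = 19×1.5 + 35×4.5 + 31×7.5 + 35×10.5 = 786
n = Σf = 120
Mean = 786 / 120 = 6.5500

6.550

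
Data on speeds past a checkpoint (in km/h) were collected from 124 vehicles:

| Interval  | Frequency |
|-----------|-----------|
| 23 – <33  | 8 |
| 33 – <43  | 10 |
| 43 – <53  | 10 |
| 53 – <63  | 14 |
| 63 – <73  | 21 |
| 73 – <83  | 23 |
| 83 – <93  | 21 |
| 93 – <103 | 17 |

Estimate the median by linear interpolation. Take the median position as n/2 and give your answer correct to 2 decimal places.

72.52

Cumulative frequencies: 8, 18, 28, 42, 63, 86, 107, 124
n = 124; position = n/2 = 62.
This falls in the class 63 – <73: L = 63, F = 42, f = 21, h = 10.
Median ≈ 63 + ((62 − 42) / 21) × 10 = 72.5238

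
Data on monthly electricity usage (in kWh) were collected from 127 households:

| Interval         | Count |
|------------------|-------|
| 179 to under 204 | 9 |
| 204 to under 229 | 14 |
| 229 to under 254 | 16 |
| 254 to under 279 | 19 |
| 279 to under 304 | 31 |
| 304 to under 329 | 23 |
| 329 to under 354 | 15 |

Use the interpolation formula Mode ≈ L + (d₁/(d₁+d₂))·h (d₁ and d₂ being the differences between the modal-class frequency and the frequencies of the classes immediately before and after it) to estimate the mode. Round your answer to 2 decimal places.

294.00

Modal class: 279 to under 304 (highest frequency 31).
d₁ = 31 − 19 = 12, d₂ = 31 − 23 = 8
Mode ≈ 279 + (12/(12+8)) × 25 = 279 + 15.0000 = 294.0000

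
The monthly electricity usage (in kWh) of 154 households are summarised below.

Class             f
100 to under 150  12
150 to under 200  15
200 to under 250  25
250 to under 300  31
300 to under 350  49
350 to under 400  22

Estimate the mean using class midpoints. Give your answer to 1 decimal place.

Midpoints: 125, 175, 225, 275, 325, 375
Σfm = 12×125 + 15×175 + 25×225 + 31×275 + 49×325 + 22×375 = 42450
n = Σf = 154
Mean = 42450 / 154 = 275.6494

275.6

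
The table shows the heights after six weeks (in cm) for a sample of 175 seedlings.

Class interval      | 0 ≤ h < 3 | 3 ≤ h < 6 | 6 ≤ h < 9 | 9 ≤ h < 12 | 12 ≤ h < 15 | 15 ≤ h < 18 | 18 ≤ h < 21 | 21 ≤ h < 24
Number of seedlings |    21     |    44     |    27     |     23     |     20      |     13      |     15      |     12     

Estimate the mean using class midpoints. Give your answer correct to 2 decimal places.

Midpoints: 1.5, 4.5, 7.5, 10.5, 13.5, 16.5, 19.5, 22.5
Σfm = 21×1.5 + 44×4.5 + 27×7.5 + 23×10.5 + 20×13.5 + 13×16.5 + 15×19.5 + 12×22.5 = 1720.5
n = Σf = 175
Mean = 1720.5 / 175 = 9.8314

9.83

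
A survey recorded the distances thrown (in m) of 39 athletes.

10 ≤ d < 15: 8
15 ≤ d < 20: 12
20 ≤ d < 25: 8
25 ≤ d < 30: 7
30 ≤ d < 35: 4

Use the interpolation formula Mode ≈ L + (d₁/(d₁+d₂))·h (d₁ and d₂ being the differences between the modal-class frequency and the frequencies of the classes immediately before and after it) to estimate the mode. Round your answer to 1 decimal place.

Modal class: 15 ≤ d < 20 (highest frequency 12).
d₁ = 12 − 8 = 4, d₂ = 12 − 8 = 4
Mode ≈ 15 + (4/(4+4)) × 5 = 15 + 2.5000 = 17.5000

17.5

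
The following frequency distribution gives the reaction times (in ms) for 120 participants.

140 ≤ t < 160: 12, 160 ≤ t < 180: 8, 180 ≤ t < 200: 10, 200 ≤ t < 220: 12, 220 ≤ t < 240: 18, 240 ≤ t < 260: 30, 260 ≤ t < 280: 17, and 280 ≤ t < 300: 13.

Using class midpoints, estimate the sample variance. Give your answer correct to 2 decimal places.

1784.85

Midpoints: 150, 170, 190, 210, 230, 250, 270, 290
n = 120, Σfm = 27580, mean = 229.8333
Σfm² = 6551200
Σf(m − x̄)² = Σfm² − (Σfm)²/n = 6551200 − 27580²/120 = 212396.6667
Sample variance = 212396.6667 / 119 = 1784.8459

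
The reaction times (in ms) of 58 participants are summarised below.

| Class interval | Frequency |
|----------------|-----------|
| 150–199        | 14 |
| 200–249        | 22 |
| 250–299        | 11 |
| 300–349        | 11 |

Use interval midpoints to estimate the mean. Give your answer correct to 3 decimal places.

240.879

Midpoints: 174.5, 224.5, 274.5, 324.5
Σfm = 14×174.5 + 22×224.5 + 11×274.5 + 11×324.5 = 13971
n = Σf = 58
Mean = 13971 / 58 = 240.8793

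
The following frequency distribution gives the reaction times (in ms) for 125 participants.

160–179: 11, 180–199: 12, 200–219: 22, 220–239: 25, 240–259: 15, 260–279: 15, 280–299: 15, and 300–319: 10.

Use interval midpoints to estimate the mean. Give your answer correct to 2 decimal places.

237.66

Midpoints: 169.5, 189.5, 209.5, 229.5, 249.5, 269.5, 289.5, 309.5
Σfm = 11×169.5 + 12×189.5 + 22×209.5 + 25×229.5 + 15×249.5 + 15×269.5 + 15×289.5 + 10×309.5 = 29707.5
n = Σf = 125
Mean = 29707.5 / 125 = 237.6600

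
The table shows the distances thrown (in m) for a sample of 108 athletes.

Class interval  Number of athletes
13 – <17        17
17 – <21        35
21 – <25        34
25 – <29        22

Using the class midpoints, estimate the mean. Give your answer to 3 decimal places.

21.259

Midpoints: 15, 19, 23, 27
Σfm = 17×15 + 35×19 + 34×23 + 22×27 = 2296
n = Σf = 108
Mean = 2296 / 108 = 21.2593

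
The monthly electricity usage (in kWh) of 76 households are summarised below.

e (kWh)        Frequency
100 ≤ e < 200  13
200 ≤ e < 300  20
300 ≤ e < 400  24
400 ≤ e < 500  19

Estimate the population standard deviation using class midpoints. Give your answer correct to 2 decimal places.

103.50

Midpoints: 150, 250, 350, 450
n = 76, Σfm = 23900, mean = 314.4737
Σfm² = 8330000
Σf(m − x̄)² = Σfm² − (Σfm)²/n = 8330000 − 23900²/76 = 814078.9474
Population variance = 814078.9474 / 76 = 10711.5651
Standard deviation = √10711.5651 = 103.4967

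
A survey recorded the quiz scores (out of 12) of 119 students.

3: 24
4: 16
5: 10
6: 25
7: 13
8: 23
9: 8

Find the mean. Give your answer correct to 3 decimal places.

Values: 3, 4, 5, 6, 7, 8, 9
Σfx = 24×3 + 16×4 + 10×5 + 25×6 + 13×7 + 23×8 + 8×9 = 683
n = Σf = 119
Mean = 683 / 119 = 5.7395

5.739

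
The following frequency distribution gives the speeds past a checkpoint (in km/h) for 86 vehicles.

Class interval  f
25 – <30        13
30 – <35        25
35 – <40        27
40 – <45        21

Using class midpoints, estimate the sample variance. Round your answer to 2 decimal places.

25.75

Midpoints: 27.5, 32.5, 37.5, 42.5
n = 86, Σfm = 3075, mean = 35.7558
Σfm² = 112137.5
Σf(m − x̄)² = Σfm² − (Σfm)²/n = 112137.5 − 3075²/86 = 2188.3721
Sample variance = 2188.3721 / 85 = 25.7456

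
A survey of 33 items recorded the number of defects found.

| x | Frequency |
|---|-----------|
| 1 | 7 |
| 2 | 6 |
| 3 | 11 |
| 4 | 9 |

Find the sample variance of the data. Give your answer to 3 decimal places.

1.229

Values: 1, 2, 3, 4
n = 33, Σfx = 88, mean = 2.6667
Σfx² = 274
Σf(x − x̄)² = Σfx² − (Σfx)²/n = 274 − 88²/33 = 39.3333
Sample variance = 39.3333 / 32 = 1.2292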